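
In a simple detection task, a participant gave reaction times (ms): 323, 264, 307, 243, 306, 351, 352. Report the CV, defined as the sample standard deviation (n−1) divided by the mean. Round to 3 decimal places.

n = 7, Σ = 2146, M = 306.5714
Σ(x−M)² = 10161.714; s = √(10161.714/6) = 41.1536
CV = 41.1536 / 306.5714 = 0.13424

0.134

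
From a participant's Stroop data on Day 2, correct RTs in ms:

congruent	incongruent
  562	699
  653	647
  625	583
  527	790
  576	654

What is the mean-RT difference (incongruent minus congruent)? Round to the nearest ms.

M(congruent) = 2943/5 = 588.600
M(incongruent) = 3373/5 = 674.600
Difference = 674.600 − 588.600 = 86.000 ms

86 ms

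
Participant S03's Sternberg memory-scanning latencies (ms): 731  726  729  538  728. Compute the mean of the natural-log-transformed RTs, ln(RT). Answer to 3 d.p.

ln(RT): 6.5944, 6.5876, 6.5917, 6.2879, 6.5903
Σ ln(RT) = 32.6518
Mean = 32.6518/5 = 6.53036

6.530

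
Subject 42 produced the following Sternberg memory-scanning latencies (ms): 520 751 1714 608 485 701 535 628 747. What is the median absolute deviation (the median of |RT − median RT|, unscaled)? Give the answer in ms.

Sorted: 485, 520, 535, 608, 628, 701, 747, 751, 1714 → median = 628
|x − 628|: 108, 123, 1086, 20, 143, 73, 93, 0, 119
Sorted deviations: 0, 20, 73, 93, 108, 119, 123, 143, 1086 → MAD = 108

108 ms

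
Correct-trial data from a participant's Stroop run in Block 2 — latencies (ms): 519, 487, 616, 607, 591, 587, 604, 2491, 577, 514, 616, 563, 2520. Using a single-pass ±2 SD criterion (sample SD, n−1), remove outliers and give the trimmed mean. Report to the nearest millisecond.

571 ms

n = 13, ΣRT = 11292, M = 868.615
Σ(x−M)² = 6353727.08; s = √(6353727.08/12) = 727.652
Cutoffs: 868.615 ± 2·727.652 → [-586.7, 2323.9]
Outside: 2491, 2520 → excluded.
Retained (n=11): Σ = 6281, mean = 6281/11 = 571.000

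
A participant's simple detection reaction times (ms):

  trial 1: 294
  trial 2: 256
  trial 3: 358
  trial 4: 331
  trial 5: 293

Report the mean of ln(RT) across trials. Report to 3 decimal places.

5.718

ln(RT): 5.6836, 5.5452, 5.8805, 5.8021, 5.6802
Σ ln(RT) = 28.5916
Mean = 28.5916/5 = 5.71832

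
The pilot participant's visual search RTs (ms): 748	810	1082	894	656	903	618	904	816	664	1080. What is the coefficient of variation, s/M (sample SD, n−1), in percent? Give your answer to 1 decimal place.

n = 11, Σ = 9175, M = 834.0909
Σ(x−M)² = 250816.909; s = √(250816.909/10) = 158.3720
CV = 158.3720 / 834.0909 = 0.18987 = 18.987%

19.0%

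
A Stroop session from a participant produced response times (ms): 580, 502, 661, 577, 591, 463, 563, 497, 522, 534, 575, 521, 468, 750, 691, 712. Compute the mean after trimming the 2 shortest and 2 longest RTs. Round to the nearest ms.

Sorted: 463, 468, 497, 502, 521, 522, 534, 563, 575, 577, 580, 591, 661, 691, 712, 750
Drop lowest 2 (463, 468) and highest 2 (712, 750)
Remaining (n=12): Σ = 6814, mean = 6814/12 = 567.833

568 ms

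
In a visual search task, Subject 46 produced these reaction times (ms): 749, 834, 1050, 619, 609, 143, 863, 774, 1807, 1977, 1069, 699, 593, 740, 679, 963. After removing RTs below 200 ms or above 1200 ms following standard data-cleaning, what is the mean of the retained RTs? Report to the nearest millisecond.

Excluded: 143, 1807, 1977
Retained (n=13): Σ = 10241
Mean = 10241/13 = 787.7692

788 ms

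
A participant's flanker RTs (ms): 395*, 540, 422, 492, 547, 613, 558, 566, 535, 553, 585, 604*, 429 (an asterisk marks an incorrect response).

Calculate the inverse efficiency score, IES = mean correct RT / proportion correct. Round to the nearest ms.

Correct trials (n=11): 540, 422, 492, 547, 613, 558, 566, 535, 553, 585, 429
Mean correct RT = 5840/11 = 530.9091 ms
Proportion correct = 11/13
IES = 530.9091 / (11/13) = 627.438 ms

627 ms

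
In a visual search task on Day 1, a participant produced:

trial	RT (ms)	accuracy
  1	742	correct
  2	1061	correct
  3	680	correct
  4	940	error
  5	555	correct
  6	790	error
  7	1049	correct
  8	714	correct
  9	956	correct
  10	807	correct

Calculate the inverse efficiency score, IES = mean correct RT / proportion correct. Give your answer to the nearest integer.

Correct trials (n=8): 742, 1061, 680, 555, 1049, 714, 956, 807
Mean correct RT = 6564/8 = 820.5000 ms
Proportion correct = 8/10
IES = 820.5000 / (8/10) = 1025.625 ms

1026 ms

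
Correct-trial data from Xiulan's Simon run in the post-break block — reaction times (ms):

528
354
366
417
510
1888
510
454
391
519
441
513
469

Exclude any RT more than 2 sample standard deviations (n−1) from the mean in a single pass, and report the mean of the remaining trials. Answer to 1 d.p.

456.0 ms

n = 13, ΣRT = 7360, M = 566.154
Σ(x−M)² = 1935765.69; s = √(1935765.69/12) = 401.639
Cutoffs: 566.154 ± 2·401.639 → [-237.1, 1369.4]
Outside: 1888 → excluded.
Retained (n=12): Σ = 5472, mean = 5472/12 = 456.000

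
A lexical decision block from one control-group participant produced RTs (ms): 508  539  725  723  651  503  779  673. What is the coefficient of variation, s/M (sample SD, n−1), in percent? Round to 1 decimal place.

16.9%

n = 8, Σ = 5101, M = 637.6250
Σ(x−M)² = 80993.875; s = √(80993.875/7) = 107.5665
CV = 107.5665 / 637.6250 = 0.16870 = 16.870%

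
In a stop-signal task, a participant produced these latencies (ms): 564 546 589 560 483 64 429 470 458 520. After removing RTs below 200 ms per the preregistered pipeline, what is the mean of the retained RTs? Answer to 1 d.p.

Excluded: 64
Retained (n=9): Σ = 4619
Mean = 4619/9 = 513.2222

513.2 ms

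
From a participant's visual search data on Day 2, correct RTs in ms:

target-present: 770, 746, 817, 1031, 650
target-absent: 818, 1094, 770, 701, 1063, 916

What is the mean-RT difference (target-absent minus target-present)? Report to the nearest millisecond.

91 ms

M(target-present) = 4014/5 = 802.800
M(target-absent) = 5362/6 = 893.667
Difference = 893.667 − 802.800 = 90.867 ms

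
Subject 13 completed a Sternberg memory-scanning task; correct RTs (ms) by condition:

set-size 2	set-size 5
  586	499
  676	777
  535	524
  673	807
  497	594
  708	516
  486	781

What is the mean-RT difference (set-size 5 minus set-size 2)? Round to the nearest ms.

M(set-size 2) = 4161/7 = 594.429
M(set-size 5) = 4498/7 = 642.571
Difference = 642.571 − 594.429 = 48.143 ms

48 ms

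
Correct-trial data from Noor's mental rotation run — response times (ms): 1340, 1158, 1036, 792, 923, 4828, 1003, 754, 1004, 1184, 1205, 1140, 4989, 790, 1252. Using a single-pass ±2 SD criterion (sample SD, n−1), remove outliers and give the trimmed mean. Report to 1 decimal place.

n = 15, ΣRT = 23398, M = 1559.867
Σ(x−M)² = 26318623.73; s = √(26318623.73/14) = 1371.095
Cutoffs: 1559.867 ± 2·1371.095 → [-1182.3, 4302.1]
Outside: 4828, 4989 → excluded.
Retained (n=13): Σ = 13581, mean = 13581/13 = 1044.692

1044.7 ms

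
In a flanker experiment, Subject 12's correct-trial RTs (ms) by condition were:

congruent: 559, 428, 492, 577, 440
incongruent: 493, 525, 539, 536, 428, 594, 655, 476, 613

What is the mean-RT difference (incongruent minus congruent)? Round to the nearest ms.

M(congruent) = 2496/5 = 499.200
M(incongruent) = 4859/9 = 539.889
Difference = 539.889 − 499.200 = 40.689 ms

41 ms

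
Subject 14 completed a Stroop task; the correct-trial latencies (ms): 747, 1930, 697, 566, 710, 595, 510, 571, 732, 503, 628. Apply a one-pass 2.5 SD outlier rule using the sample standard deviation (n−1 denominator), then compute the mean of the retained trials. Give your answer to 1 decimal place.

n = 11, ΣRT = 8189, M = 744.455
Σ(x−M)² = 1620218.73; s = √(1620218.73/10) = 402.519
Cutoffs: 744.455 ± 2.5·402.519 → [-261.8, 1750.8]
Outside: 1930 → excluded.
Retained (n=10): Σ = 6259, mean = 6259/10 = 625.900

625.9 ms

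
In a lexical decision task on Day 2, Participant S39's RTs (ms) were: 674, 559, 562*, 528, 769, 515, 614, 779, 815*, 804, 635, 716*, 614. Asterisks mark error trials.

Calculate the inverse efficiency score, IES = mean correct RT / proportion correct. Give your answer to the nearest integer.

Correct trials (n=10): 674, 559, 528, 769, 515, 614, 779, 804, 635, 614
Mean correct RT = 6491/10 = 649.1000 ms
Proportion correct = 10/13
IES = 649.1000 / (10/13) = 843.830 ms

844 ms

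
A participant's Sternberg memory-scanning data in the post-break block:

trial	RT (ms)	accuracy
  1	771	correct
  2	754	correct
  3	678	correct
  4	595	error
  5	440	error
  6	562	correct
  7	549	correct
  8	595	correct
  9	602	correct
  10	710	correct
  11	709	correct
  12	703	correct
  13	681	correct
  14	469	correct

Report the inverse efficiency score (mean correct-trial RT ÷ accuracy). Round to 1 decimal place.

756.7 ms

Correct trials (n=12): 771, 754, 678, 562, 549, 595, 602, 710, 709, 703, 681, 469
Mean correct RT = 7783/12 = 648.5833 ms
Proportion correct = 12/14
IES = 648.5833 / (12/14) = 756.681 ms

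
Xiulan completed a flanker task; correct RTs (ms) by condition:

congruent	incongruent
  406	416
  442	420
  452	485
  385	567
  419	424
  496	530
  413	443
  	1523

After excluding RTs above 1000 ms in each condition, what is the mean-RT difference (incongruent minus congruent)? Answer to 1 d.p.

38.9 ms

incongruent: exclude 1523
M(congruent) = 3013/7 = 430.429
M(incongruent) = 3285/7 = 469.286
Difference = 469.286 − 430.429 = 38.857 ms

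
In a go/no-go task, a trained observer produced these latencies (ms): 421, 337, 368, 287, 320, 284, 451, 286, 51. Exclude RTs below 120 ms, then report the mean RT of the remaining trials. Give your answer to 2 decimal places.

344.25 ms

Excluded: 51
Retained (n=8): Σ = 2754
Mean = 2754/8 = 344.2500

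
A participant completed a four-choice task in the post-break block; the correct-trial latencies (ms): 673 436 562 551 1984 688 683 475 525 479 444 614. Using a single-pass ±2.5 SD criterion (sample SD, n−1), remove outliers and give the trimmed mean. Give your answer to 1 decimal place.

557.3 ms

n = 12, ΣRT = 8114, M = 676.167
Σ(x−M)² = 1956965.67; s = √(1956965.67/11) = 421.789
Cutoffs: 676.167 ± 2.5·421.789 → [-378.3, 1730.6]
Outside: 1984 → excluded.
Retained (n=11): Σ = 6130, mean = 6130/11 = 557.273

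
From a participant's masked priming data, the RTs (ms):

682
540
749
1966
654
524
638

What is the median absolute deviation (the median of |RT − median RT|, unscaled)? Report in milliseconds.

Sorted: 524, 540, 638, 654, 682, 749, 1966 → median = 654
|x − 654|: 28, 114, 95, 1312, 0, 130, 16
Sorted deviations: 0, 16, 28, 95, 114, 130, 1312 → MAD = 95

95 ms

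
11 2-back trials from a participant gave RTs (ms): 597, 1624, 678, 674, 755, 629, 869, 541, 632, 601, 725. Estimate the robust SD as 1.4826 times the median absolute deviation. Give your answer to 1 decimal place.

Sorted: 541, 597, 601, 629, 632, 674, 678, 725, 755, 869, 1624 → median = 674
|x − 674| sorted: 0, 4, 42, 45, 51, 73, 77, 81, 133, 195, 950 → MAD = 73
Robust SD ≈ 1.4826 × 73 = 108.230

108.2 ms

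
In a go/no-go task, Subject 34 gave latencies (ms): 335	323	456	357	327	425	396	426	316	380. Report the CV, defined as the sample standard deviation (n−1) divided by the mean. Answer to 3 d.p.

n = 10, Σ = 3741, M = 374.1000
Σ(x−M)² = 22532.900; s = √(22532.900/9) = 50.0365
CV = 50.0365 / 374.1000 = 0.13375

0.134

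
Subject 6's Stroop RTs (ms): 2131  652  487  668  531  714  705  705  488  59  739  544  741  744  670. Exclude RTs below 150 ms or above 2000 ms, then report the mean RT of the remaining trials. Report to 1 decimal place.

Excluded: 59, 2131
Retained (n=13): Σ = 8388
Mean = 8388/13 = 645.2308

645.2 ms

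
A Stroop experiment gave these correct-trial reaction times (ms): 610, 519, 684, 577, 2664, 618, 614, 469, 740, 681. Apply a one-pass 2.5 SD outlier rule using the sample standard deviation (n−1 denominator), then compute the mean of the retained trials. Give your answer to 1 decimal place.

612.4 ms

n = 10, ΣRT = 8176, M = 817.600
Σ(x−M)² = 3844686.40; s = √(3844686.40/9) = 653.596
Cutoffs: 817.600 ± 2.5·653.596 → [-816.4, 2451.6]
Outside: 2664 → excluded.
Retained (n=9): Σ = 5512, mean = 5512/9 = 612.444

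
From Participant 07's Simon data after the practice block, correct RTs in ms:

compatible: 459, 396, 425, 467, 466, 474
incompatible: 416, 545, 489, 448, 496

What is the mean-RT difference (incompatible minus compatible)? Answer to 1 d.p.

M(compatible) = 2687/6 = 447.833
M(incompatible) = 2394/5 = 478.800
Difference = 478.800 − 447.833 = 30.967 ms

31.0 ms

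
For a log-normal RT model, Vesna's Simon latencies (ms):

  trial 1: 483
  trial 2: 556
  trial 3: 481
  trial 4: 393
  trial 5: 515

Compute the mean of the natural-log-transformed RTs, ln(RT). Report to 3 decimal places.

ln(RT): 6.1800, 6.3208, 6.1759, 5.9738, 6.2442
Σ ln(RT) = 30.8946
Mean = 30.8946/5 = 6.17893

6.179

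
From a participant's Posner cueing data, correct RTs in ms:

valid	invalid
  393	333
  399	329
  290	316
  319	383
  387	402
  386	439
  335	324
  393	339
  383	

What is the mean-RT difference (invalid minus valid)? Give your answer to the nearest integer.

-7 ms

M(valid) = 3285/9 = 365.000
M(invalid) = 2865/8 = 358.125
Difference = 358.125 − 365.000 = -6.875 ms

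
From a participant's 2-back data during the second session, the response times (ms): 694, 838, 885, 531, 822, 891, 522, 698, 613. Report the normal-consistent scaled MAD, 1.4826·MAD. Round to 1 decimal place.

Sorted: 522, 531, 613, 694, 698, 822, 838, 885, 891 → median = 698
|x − 698| sorted: 0, 4, 85, 124, 140, 167, 176, 187, 193 → MAD = 140
Robust SD ≈ 1.4826 × 140 = 207.564

207.6 ms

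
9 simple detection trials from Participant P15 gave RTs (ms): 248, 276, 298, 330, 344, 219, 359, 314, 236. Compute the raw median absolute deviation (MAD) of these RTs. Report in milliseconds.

Sorted: 219, 236, 248, 276, 298, 314, 330, 344, 359 → median = 298
|x − 298|: 50, 22, 0, 32, 46, 79, 61, 16, 62
Sorted deviations: 0, 16, 22, 32, 46, 50, 61, 62, 79 → MAD = 46

46 ms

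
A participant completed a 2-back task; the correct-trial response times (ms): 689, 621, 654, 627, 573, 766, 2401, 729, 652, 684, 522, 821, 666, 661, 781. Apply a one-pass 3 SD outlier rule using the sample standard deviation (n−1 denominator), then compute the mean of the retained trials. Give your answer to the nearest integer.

675 ms

n = 15, ΣRT = 11847, M = 789.800
Σ(x−M)² = 2865696.40; s = √(2865696.40/14) = 452.430
Cutoffs: 789.800 ± 3·452.430 → [-567.5, 2147.1]
Outside: 2401 → excluded.
Retained (n=14): Σ = 9446, mean = 9446/14 = 674.714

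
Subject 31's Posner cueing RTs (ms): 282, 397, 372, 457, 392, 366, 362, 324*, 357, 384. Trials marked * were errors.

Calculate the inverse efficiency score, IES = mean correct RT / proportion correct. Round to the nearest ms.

Correct trials (n=9): 282, 397, 372, 457, 392, 366, 362, 357, 384
Mean correct RT = 3369/9 = 374.3333 ms
Proportion correct = 9/10
IES = 374.3333 / (9/10) = 415.926 ms

416 ms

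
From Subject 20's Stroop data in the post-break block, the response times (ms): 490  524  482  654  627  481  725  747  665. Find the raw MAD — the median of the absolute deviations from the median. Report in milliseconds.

Sorted: 481, 482, 490, 524, 627, 654, 665, 725, 747 → median = 627
|x − 627|: 137, 103, 145, 27, 0, 146, 98, 120, 38
Sorted deviations: 0, 27, 38, 98, 103, 120, 137, 145, 146 → MAD = 103

103 ms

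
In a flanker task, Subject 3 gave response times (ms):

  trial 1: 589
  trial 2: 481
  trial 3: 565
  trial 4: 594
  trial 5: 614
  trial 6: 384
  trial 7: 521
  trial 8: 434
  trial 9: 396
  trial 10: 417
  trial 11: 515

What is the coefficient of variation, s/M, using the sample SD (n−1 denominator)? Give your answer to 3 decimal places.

n = 11, Σ = 5510, M = 500.9091
Σ(x−M)² = 70512.909; s = √(70512.909/10) = 83.9720
CV = 83.9720 / 500.9091 = 0.16764

0.168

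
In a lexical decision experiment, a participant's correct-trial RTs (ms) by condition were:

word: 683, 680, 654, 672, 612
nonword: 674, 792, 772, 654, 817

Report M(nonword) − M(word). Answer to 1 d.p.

81.6 ms

M(word) = 3301/5 = 660.200
M(nonword) = 3709/5 = 741.800
Difference = 741.800 − 660.200 = 81.600 ms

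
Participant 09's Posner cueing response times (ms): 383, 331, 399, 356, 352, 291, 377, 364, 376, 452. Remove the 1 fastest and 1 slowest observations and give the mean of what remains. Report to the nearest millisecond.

367 ms

Sorted: 291, 331, 352, 356, 364, 376, 377, 383, 399, 452
Drop lowest 1 (291) and highest 1 (452)
Remaining (n=8): Σ = 2938, mean = 2938/8 = 367.250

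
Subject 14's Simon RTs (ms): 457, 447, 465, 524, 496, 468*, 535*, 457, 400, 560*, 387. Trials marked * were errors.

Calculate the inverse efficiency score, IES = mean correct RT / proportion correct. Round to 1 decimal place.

624.4 ms

Correct trials (n=8): 457, 447, 465, 524, 496, 457, 400, 387
Mean correct RT = 3633/8 = 454.1250 ms
Proportion correct = 8/11
IES = 454.1250 / (8/11) = 624.422 ms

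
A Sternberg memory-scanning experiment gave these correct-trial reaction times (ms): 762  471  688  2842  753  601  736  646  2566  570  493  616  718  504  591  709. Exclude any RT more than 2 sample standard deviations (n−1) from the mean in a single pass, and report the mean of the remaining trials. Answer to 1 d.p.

632.7 ms

n = 16, ΣRT = 14266, M = 891.625
Σ(x−M)² = 7673355.75; s = √(7673355.75/15) = 715.232
Cutoffs: 891.625 ± 2·715.232 → [-538.8, 2322.1]
Outside: 2566, 2842 → excluded.
Retained (n=14): Σ = 8858, mean = 8858/14 = 632.714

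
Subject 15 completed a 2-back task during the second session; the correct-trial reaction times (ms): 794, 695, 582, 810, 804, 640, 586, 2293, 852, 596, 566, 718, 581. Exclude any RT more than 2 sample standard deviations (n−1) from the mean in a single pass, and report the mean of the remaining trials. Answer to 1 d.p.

n = 13, ΣRT = 10517, M = 809.000
Σ(x−M)² = 2511854.00; s = √(2511854.00/12) = 457.516
Cutoffs: 809.000 ± 2·457.516 → [-106.0, 1724.0]
Outside: 2293 → excluded.
Retained (n=12): Σ = 8224, mean = 8224/12 = 685.333

685.3 ms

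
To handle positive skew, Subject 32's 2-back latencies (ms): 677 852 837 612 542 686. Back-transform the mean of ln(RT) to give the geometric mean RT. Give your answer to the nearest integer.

692 ms

ln(RT): 6.5177, 6.7476, 6.7298, 6.4167, 6.2953, 6.5309
Mean ln(RT) = 39.2380/6 = 6.53966
Geometric mean = exp(6.53966) = 692.05 ms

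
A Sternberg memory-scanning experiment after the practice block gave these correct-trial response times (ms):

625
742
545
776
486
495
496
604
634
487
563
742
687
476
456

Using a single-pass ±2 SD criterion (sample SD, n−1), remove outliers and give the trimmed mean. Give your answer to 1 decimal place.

587.6 ms

n = 15, ΣRT = 8814, M = 587.600
Σ(x−M)² = 166475.60; s = √(166475.60/14) = 109.046
Cutoffs: 587.600 ± 2·109.046 → [369.5, 805.7]
No RTs fall outside the cutoffs; all 15 retained. Mean = 8814/15 = 587.600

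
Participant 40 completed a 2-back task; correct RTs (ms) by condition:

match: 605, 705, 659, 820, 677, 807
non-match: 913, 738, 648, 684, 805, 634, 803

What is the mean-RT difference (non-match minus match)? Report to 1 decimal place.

M(match) = 4273/6 = 712.167
M(non-match) = 5225/7 = 746.429
Difference = 746.429 − 712.167 = 34.262 ms

34.3 ms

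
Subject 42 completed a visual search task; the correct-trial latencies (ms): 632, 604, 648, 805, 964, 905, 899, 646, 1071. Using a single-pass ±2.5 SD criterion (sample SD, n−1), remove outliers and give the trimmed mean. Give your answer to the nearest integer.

797 ms

n = 9, ΣRT = 7174, M = 797.111
Σ(x−M)² = 234572.89; s = √(234572.89/8) = 171.236
Cutoffs: 797.111 ± 2.5·171.236 → [369.0, 1225.2]
No RTs fall outside the cutoffs; all 9 retained. Mean = 7174/9 = 797.111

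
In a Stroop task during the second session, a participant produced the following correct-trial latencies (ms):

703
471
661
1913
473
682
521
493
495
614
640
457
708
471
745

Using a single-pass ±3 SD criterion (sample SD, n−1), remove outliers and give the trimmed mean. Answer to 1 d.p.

n = 15, ΣRT = 10047, M = 669.800
Σ(x−M)² = 1805002.40; s = √(1805002.40/14) = 359.066
Cutoffs: 669.800 ± 3·359.066 → [-407.4, 1747.0]
Outside: 1913 → excluded.
Retained (n=14): Σ = 8134, mean = 8134/14 = 581.000

581.0 ms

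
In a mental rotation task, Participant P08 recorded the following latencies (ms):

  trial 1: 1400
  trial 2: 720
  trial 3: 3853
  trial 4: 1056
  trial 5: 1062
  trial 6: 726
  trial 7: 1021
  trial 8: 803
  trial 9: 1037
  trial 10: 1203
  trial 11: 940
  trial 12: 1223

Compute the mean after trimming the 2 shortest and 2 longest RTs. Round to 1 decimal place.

Sorted: 720, 726, 803, 940, 1021, 1037, 1056, 1062, 1203, 1223, 1400, 3853
Drop lowest 2 (720, 726) and highest 2 (1400, 3853)
Remaining (n=8): Σ = 8345, mean = 8345/8 = 1043.125

1043.1 ms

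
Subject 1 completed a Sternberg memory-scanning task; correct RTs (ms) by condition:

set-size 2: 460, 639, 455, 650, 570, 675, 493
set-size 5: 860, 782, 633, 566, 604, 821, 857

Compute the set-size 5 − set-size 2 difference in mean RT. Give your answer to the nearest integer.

169 ms

M(set-size 2) = 3942/7 = 563.143
M(set-size 5) = 5123/7 = 731.857
Difference = 731.857 − 563.143 = 168.714 ms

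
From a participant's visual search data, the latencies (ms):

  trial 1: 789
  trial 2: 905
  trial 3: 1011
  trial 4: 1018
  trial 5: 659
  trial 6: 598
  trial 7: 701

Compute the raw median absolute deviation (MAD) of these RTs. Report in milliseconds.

Sorted: 598, 659, 701, 789, 905, 1011, 1018 → median = 789
|x − 789|: 0, 116, 222, 229, 130, 191, 88
Sorted deviations: 0, 88, 116, 130, 191, 222, 229 → MAD = 130

130 ms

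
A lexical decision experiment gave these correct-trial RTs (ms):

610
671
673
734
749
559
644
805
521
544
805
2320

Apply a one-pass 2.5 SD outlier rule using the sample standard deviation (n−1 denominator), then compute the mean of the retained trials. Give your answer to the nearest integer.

n = 12, ΣRT = 9635, M = 802.917
Σ(x−M)² = 2611968.92; s = √(2611968.92/11) = 487.290
Cutoffs: 802.917 ± 2.5·487.290 → [-415.3, 2021.1]
Outside: 2320 → excluded.
Retained (n=11): Σ = 7315, mean = 7315/11 = 665.000

665 ms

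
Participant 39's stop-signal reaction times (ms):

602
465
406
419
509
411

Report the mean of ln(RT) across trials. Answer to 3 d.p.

6.140

ln(RT): 6.4003, 6.1420, 6.0064, 6.0379, 6.2324, 6.0186
Σ ln(RT) = 36.8376
Mean = 36.8376/6 = 6.13959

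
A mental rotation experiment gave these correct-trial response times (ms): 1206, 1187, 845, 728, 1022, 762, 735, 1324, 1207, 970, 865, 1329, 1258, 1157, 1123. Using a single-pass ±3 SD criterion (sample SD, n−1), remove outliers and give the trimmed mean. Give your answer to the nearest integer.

1048 ms

n = 15, ΣRT = 15718, M = 1047.867
Σ(x−M)² = 649931.73; s = √(649931.73/14) = 215.462
Cutoffs: 1047.867 ± 3·215.462 → [401.5, 1694.3]
No RTs fall outside the cutoffs; all 15 retained. Mean = 15718/15 = 1047.867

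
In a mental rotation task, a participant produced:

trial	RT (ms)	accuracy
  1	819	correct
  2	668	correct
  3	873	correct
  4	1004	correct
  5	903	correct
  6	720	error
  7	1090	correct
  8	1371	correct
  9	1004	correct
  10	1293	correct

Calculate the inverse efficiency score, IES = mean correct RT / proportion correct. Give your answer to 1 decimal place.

Correct trials (n=9): 819, 668, 873, 1004, 903, 1090, 1371, 1004, 1293
Mean correct RT = 9025/9 = 1002.7778 ms
Proportion correct = 9/10
IES = 1002.7778 / (9/10) = 1114.198 ms

1114.2 ms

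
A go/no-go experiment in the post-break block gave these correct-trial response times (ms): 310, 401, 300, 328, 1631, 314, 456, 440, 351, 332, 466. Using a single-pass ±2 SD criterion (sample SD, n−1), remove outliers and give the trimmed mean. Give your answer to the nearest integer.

n = 11, ΣRT = 5329, M = 484.455
Σ(x−M)² = 1483700.73; s = √(1483700.73/10) = 385.188
Cutoffs: 484.455 ± 2·385.188 → [-285.9, 1254.8]
Outside: 1631 → excluded.
Retained (n=10): Σ = 3698, mean = 3698/10 = 369.800

370 ms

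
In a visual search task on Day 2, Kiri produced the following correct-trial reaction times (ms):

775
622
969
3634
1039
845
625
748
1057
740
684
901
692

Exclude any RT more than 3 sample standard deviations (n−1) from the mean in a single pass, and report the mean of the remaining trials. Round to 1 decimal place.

808.1 ms

n = 13, ΣRT = 13331, M = 1025.462
Σ(x−M)² = 7629043.23; s = √(7629043.23/12) = 797.342
Cutoffs: 1025.462 ± 3·797.342 → [-1366.6, 3417.5]
Outside: 3634 → excluded.
Retained (n=12): Σ = 9697, mean = 9697/12 = 808.083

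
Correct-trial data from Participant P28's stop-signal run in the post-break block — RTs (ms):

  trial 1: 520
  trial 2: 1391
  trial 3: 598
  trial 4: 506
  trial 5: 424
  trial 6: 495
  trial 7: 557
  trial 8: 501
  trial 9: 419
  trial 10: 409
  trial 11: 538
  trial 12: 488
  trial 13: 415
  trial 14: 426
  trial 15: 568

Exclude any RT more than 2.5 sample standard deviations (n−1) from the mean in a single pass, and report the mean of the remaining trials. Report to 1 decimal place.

490.3 ms

n = 15, ΣRT = 8255, M = 550.333
Σ(x−M)² = 808725.33; s = √(808725.33/14) = 240.346
Cutoffs: 550.333 ± 2.5·240.346 → [-50.5, 1151.2]
Outside: 1391 → excluded.
Retained (n=14): Σ = 6864, mean = 6864/14 = 490.286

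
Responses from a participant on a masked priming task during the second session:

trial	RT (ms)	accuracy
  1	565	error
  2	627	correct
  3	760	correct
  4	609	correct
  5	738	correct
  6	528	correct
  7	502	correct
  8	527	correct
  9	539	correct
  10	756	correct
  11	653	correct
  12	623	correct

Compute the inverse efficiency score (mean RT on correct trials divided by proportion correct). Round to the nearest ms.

681 ms

Correct trials (n=11): 627, 760, 609, 738, 528, 502, 527, 539, 756, 653, 623
Mean correct RT = 6862/11 = 623.8182 ms
Proportion correct = 11/12
IES = 623.8182 / (11/12) = 680.529 ms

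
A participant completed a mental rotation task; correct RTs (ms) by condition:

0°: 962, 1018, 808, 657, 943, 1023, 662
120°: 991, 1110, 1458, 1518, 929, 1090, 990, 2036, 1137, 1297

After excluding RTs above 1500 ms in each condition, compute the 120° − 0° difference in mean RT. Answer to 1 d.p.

257.7 ms

120°: exclude 1518, 2036
M(0°) = 6073/7 = 867.571
M(120°) = 9002/8 = 1125.250
Difference = 1125.250 − 867.571 = 257.679 ms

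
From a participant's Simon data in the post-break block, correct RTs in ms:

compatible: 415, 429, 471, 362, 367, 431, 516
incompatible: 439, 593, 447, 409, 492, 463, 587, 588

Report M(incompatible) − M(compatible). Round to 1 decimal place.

75.0 ms

M(compatible) = 2991/7 = 427.286
M(incompatible) = 4018/8 = 502.250
Difference = 502.250 − 427.286 = 74.964 ms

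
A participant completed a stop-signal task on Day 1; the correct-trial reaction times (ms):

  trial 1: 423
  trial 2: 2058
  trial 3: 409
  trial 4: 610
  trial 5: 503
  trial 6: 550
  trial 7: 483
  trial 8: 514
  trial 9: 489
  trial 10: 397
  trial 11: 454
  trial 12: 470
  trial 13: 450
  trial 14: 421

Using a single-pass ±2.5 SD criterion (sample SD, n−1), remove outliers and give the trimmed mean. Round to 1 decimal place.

474.8 ms

n = 14, ΣRT = 8231, M = 587.929
Σ(x−M)² = 2370914.93; s = √(2370914.93/13) = 427.057
Cutoffs: 587.929 ± 2.5·427.057 → [-479.7, 1655.6]
Outside: 2058 → excluded.
Retained (n=13): Σ = 6173, mean = 6173/13 = 474.846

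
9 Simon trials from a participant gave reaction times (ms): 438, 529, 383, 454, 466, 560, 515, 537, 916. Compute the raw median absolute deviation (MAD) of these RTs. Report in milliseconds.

49 ms

Sorted: 383, 438, 454, 466, 515, 529, 537, 560, 916 → median = 515
|x − 515|: 77, 14, 132, 61, 49, 45, 0, 22, 401
Sorted deviations: 0, 14, 22, 45, 49, 61, 77, 132, 401 → MAD = 49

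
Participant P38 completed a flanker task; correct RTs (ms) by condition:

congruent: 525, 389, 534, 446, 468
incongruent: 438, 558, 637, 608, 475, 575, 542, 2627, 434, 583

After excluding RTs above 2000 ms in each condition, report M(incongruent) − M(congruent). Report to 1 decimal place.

incongruent: exclude 2627
M(congruent) = 2362/5 = 472.400
M(incongruent) = 4850/9 = 538.889
Difference = 538.889 − 472.400 = 66.489 ms

66.5 ms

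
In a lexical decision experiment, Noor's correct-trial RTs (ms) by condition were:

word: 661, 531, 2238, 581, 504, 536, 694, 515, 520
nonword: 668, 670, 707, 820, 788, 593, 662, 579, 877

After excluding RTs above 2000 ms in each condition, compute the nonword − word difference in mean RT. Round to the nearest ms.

139 ms

word: exclude 2238
M(word) = 4542/8 = 567.750
M(nonword) = 6364/9 = 707.111
Difference = 707.111 − 567.750 = 139.361 ms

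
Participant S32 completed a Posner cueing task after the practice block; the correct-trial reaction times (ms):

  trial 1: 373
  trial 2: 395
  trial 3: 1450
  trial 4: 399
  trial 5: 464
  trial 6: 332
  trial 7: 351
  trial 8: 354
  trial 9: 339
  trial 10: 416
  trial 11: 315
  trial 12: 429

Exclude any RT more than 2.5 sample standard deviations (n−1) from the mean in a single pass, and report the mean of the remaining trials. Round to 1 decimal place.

378.8 ms

n = 12, ΣRT = 5617, M = 468.083
Σ(x−M)² = 1072910.92; s = √(1072910.92/11) = 312.310
Cutoffs: 468.083 ± 2.5·312.310 → [-312.7, 1248.9]
Outside: 1450 → excluded.
Retained (n=11): Σ = 4167, mean = 4167/11 = 378.818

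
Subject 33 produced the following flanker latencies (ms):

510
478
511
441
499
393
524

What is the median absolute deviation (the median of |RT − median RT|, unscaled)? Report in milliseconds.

Sorted: 393, 441, 478, 499, 510, 511, 524 → median = 499
|x − 499|: 11, 21, 12, 58, 0, 106, 25
Sorted deviations: 0, 11, 12, 21, 25, 58, 106 → MAD = 21

21 ms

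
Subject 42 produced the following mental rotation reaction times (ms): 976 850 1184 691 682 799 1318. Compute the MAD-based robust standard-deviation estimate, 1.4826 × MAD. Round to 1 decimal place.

Sorted: 682, 691, 799, 850, 976, 1184, 1318 → median = 850
|x − 850| sorted: 0, 51, 126, 159, 168, 334, 468 → MAD = 159
Robust SD ≈ 1.4826 × 159 = 235.733

235.7 ms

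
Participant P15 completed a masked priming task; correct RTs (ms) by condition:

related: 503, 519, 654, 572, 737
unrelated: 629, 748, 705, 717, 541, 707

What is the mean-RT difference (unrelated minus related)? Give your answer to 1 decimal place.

M(related) = 2985/5 = 597.000
M(unrelated) = 4047/6 = 674.500
Difference = 674.500 − 597.000 = 77.500 ms

77.5 ms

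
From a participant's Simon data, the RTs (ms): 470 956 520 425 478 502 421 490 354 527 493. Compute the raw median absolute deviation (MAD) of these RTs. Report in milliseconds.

Sorted: 354, 421, 425, 470, 478, 490, 493, 502, 520, 527, 956 → median = 490
|x − 490|: 20, 466, 30, 65, 12, 12, 69, 0, 136, 37, 3
Sorted deviations: 0, 3, 12, 12, 20, 30, 37, 65, 69, 136, 466 → MAD = 30

30 ms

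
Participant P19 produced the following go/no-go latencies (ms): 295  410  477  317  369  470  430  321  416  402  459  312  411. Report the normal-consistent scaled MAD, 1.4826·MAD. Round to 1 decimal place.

Sorted: 295, 312, 317, 321, 369, 402, 410, 411, 416, 430, 459, 470, 477 → median = 410
|x − 410| sorted: 0, 1, 6, 8, 20, 41, 49, 60, 67, 89, 93, 98, 115 → MAD = 49
Robust SD ≈ 1.4826 × 49 = 72.647

72.6 ms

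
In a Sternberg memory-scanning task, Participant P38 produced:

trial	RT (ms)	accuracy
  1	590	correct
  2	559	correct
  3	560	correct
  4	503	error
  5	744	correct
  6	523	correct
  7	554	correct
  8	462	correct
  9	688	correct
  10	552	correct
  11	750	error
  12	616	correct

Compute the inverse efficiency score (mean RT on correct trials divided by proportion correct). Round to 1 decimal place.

701.8 ms

Correct trials (n=10): 590, 559, 560, 744, 523, 554, 462, 688, 552, 616
Mean correct RT = 5848/10 = 584.8000 ms
Proportion correct = 10/12
IES = 584.8000 / (10/12) = 701.760 ms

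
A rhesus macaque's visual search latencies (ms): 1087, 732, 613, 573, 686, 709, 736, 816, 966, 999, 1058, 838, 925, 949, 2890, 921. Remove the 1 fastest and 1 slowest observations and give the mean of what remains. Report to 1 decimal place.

859.6 ms

Sorted: 573, 613, 686, 709, 732, 736, 816, 838, 921, 925, 949, 966, 999, 1058, 1087, 2890
Drop lowest 1 (573) and highest 1 (2890)
Remaining (n=14): Σ = 12035, mean = 12035/14 = 859.643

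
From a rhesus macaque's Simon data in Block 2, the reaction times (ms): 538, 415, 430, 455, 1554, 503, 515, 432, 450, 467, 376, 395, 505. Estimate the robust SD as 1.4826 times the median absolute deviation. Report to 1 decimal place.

Sorted: 376, 395, 415, 430, 432, 450, 455, 467, 503, 505, 515, 538, 1554 → median = 455
|x − 455| sorted: 0, 5, 12, 23, 25, 40, 48, 50, 60, 60, 79, 83, 1099 → MAD = 48
Robust SD ≈ 1.4826 × 48 = 71.165

71.2 ms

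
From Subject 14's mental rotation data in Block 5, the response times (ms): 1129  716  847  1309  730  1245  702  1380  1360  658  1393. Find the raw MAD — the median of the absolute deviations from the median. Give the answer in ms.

Sorted: 658, 702, 716, 730, 847, 1129, 1245, 1309, 1360, 1380, 1393 → median = 1129
|x − 1129|: 0, 413, 282, 180, 399, 116, 427, 251, 231, 471, 264
Sorted deviations: 0, 116, 180, 231, 251, 264, 282, 399, 413, 427, 471 → MAD = 264

264 ms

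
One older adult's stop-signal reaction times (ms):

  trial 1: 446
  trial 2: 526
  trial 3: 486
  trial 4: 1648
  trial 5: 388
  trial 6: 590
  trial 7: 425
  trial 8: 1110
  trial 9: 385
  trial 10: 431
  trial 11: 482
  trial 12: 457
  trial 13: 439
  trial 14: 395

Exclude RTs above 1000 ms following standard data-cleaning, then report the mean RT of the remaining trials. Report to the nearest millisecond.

454 ms

Excluded: 1110, 1648
Retained (n=12): Σ = 5450
Mean = 5450/12 = 454.1667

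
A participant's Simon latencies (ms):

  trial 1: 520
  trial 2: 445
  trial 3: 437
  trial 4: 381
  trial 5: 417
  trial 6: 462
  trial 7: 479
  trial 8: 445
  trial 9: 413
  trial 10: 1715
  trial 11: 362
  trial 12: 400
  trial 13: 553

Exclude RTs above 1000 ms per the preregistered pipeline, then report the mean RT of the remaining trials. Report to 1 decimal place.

442.8 ms

Excluded: 1715
Retained (n=12): Σ = 5314
Mean = 5314/12 = 442.8333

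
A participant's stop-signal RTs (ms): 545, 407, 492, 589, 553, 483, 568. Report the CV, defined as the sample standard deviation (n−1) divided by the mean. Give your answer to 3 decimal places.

n = 7, Σ = 3637, M = 519.5714
Σ(x−M)² = 23699.714; s = √(23699.714/6) = 62.8486
CV = 62.8486 / 519.5714 = 0.12096

0.121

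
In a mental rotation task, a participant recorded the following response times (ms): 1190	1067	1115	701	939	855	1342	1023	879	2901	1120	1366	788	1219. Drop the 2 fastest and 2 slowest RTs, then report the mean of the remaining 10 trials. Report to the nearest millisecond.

Sorted: 701, 788, 855, 879, 939, 1023, 1067, 1115, 1120, 1190, 1219, 1342, 1366, 2901
Drop lowest 2 (701, 788) and highest 2 (1366, 2901)
Remaining (n=10): Σ = 10749, mean = 10749/10 = 1074.900

1075 ms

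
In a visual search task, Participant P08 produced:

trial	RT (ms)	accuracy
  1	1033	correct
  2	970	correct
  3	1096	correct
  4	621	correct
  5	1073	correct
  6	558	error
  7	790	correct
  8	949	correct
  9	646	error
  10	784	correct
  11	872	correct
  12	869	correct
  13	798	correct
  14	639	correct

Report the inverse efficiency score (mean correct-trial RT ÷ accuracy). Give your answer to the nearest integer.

Correct trials (n=12): 1033, 970, 1096, 621, 1073, 790, 949, 784, 872, 869, 798, 639
Mean correct RT = 10494/12 = 874.5000 ms
Proportion correct = 12/14
IES = 874.5000 / (12/14) = 1020.250 ms

1020 ms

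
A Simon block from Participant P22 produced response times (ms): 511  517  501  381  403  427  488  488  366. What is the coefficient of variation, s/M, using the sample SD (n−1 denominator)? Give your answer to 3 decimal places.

n = 9, Σ = 4082, M = 453.5556
Σ(x−M)² = 28140.222; s = √(28140.222/8) = 59.3087
CV = 59.3087 / 453.5556 = 0.13076

0.131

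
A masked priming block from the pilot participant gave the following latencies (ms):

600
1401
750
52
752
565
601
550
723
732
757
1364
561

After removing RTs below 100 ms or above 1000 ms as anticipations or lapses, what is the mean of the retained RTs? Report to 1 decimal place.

659.1 ms

Excluded: 52, 1364, 1401
Retained (n=10): Σ = 6591
Mean = 6591/10 = 659.1000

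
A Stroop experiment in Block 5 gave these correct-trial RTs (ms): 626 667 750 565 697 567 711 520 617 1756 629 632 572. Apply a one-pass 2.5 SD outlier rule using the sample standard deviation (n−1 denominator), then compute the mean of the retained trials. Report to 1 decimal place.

n = 13, ΣRT = 9309, M = 716.077
Σ(x−M)² = 1222222.92; s = √(1222222.92/12) = 319.142
Cutoffs: 716.077 ± 2.5·319.142 → [-81.8, 1513.9]
Outside: 1756 → excluded.
Retained (n=12): Σ = 7553, mean = 7553/12 = 629.417

629.4 ms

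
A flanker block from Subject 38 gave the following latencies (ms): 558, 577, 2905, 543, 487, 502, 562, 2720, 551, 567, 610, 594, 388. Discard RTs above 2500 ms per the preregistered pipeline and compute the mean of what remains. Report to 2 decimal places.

539.91 ms

Excluded: 2720, 2905
Retained (n=11): Σ = 5939
Mean = 5939/11 = 539.9091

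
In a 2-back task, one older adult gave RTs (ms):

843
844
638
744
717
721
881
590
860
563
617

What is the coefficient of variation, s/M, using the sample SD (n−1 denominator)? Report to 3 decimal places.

0.159

n = 11, Σ = 8018, M = 728.9091
Σ(x−M)² = 134620.909; s = √(134620.909/10) = 116.0263
CV = 116.0263 / 728.9091 = 0.15918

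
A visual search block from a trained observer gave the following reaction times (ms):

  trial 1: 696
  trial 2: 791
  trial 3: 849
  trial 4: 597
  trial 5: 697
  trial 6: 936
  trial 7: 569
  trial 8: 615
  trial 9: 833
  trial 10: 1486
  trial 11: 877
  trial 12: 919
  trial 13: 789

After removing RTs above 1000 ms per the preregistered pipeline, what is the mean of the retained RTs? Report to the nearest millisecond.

764 ms

Excluded: 1486
Retained (n=12): Σ = 9168
Mean = 9168/12 = 764.0000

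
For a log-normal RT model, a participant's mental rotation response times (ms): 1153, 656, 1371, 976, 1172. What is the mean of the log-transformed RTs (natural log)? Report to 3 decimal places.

6.942

ln(RT): 7.0501, 6.4862, 7.2233, 6.8835, 7.0665
Σ ln(RT) = 34.7095
Mean = 34.7095/5 = 6.94190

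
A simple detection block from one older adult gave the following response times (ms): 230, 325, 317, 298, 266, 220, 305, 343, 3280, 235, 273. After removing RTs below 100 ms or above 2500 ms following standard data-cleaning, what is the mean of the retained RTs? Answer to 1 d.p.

281.2 ms

Excluded: 3280
Retained (n=10): Σ = 2812
Mean = 2812/10 = 281.2000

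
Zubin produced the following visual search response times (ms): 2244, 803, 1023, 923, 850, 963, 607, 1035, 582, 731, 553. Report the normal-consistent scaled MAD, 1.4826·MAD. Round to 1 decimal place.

Sorted: 553, 582, 607, 731, 803, 850, 923, 963, 1023, 1035, 2244 → median = 850
|x − 850| sorted: 0, 47, 73, 113, 119, 173, 185, 243, 268, 297, 1394 → MAD = 173
Robust SD ≈ 1.4826 × 173 = 256.490

256.5 ms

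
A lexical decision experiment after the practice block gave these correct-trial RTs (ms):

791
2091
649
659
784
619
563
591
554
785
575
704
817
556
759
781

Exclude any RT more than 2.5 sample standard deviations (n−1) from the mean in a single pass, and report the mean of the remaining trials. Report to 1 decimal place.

n = 16, ΣRT = 12278, M = 767.375
Σ(x−M)² = 2007729.75; s = √(2007729.75/15) = 365.853
Cutoffs: 767.375 ± 2.5·365.853 → [-147.3, 1682.0]
Outside: 2091 → excluded.
Retained (n=15): Σ = 10187, mean = 10187/15 = 679.133

679.1 ms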